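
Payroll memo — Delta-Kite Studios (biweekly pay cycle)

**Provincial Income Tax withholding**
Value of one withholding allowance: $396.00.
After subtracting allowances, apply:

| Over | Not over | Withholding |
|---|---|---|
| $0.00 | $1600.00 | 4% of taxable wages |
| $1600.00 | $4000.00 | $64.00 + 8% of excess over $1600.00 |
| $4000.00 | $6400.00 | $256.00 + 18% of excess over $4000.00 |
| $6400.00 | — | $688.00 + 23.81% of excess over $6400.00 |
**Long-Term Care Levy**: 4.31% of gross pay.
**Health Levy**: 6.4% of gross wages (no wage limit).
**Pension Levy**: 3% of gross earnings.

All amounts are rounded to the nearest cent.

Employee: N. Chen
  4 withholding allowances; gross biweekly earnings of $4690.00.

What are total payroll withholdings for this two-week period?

Provincial Income Tax: taxable = $4690.00 − 4×$396.00 = $3106.00
  $64.00 + 8% × ($3106.00 − $1600.00) = $64.00 + 8% × $1506.00 = $184.48
Long-Term Care Levy: 4.31% × $4690.00 = $202.14
Health Levy: 6.4% × $4690.00 = $300.16
Pension Levy: 3% × $4690.00 = $140.70
Total: $184.48 + $202.14 + $300.16 + $140.70 = $827.48

$827.48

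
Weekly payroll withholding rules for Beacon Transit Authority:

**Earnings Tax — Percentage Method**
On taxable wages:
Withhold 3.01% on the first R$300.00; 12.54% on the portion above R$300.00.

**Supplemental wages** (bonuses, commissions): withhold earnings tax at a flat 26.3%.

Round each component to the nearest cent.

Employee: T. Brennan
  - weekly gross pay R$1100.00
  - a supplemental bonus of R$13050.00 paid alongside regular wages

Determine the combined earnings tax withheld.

R$3541.50

Earnings Tax: taxable = R$1100.00
  R$9.03 + 12.54% × (R$1100.00 − R$300.00) = R$9.03 + 12.54% × R$800.00 = R$109.35
Supplemental (26.3% flat on bonus): 26.3% × R$13050.00 = R$3432.15
Total earnings tax: R$109.35 + R$3432.15 = R$3541.50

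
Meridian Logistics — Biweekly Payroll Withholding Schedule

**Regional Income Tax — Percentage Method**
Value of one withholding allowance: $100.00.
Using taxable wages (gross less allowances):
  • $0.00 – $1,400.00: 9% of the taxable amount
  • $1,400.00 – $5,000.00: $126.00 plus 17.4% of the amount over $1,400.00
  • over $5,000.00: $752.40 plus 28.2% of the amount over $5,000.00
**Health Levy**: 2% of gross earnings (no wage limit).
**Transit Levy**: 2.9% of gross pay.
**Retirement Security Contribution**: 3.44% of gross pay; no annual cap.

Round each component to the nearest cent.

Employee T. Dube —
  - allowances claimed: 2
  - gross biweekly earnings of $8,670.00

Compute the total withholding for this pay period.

Regional Income Tax: taxable = $8,670.00 − 2×$100.00 = $8,470.00
  $752.40 + 28.2% × ($8,470.00 − $5,000.00) = $752.40 + 28.2% × $3,470.00 = $1,730.94
Health Levy: 2% × $8,670.00 = $173.40
Transit Levy: 2.9% × $8,670.00 = $251.43
Retirement Security Contribution: 3.44% × $8,670.00 = $298.25
Total: $1,730.94 + $173.40 + $251.43 + $298.25 = $2,454.02

$2,454.02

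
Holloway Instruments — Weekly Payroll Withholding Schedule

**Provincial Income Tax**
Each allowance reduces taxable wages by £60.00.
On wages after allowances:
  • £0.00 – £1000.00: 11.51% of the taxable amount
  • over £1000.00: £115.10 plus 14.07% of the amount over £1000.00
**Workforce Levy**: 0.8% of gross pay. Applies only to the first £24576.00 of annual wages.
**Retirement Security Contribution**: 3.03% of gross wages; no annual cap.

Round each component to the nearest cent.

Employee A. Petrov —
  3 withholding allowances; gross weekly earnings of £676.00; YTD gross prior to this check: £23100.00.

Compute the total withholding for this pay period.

Provincial Income Tax: taxable = £676.00 − 3×£60.00 = £496.00
  11.51% × £496.00 = £57.09
Workforce Levy: 0.8% × £676.00 = £5.41
Retirement Security Contribution: 3.03% × £676.00 = £20.48
Total: £57.09 + £5.41 + £20.48 = £82.98

£82.98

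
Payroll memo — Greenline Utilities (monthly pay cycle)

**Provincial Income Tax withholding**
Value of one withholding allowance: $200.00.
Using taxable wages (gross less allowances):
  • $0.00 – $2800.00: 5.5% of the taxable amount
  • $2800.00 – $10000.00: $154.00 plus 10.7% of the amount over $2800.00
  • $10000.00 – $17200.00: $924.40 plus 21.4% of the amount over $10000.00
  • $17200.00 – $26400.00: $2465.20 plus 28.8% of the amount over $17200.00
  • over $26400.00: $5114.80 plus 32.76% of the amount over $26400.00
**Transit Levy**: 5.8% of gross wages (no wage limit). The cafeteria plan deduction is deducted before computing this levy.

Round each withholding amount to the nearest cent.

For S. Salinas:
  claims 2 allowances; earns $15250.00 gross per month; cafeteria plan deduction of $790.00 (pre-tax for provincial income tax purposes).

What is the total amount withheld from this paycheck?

Provincial Income Tax: taxable = $15250.00 − $790.00 − 2×$200.00 = $14060.00
  $924.40 + 21.4% × ($14060.00 − $10000.00) = $924.40 + 21.4% × $4060.00 = $1793.24
Transit Levy: 5.8% × $14460.00 = $838.68
Total: $1793.24 + $838.68 = $2631.92

$2631.92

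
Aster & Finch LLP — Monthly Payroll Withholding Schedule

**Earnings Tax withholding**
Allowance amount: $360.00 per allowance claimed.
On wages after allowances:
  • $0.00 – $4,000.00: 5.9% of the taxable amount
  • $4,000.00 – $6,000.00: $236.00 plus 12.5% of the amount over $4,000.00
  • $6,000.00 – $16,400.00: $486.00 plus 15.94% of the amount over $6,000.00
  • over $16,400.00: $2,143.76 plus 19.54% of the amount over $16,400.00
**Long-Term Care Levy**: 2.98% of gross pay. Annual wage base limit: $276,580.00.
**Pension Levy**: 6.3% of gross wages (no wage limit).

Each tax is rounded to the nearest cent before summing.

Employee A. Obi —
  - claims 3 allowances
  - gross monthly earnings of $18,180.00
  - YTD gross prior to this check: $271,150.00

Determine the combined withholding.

$3,587.69

Earnings Tax: taxable = $18,180.00 − 3×$360.00 = $17,100.00
  $2,143.76 + 19.54% × ($17,100.00 − $16,400.00) = $2,143.76 + 19.54% × $700.00 = $2,280.54
Long-Term Care Levy: cap $276,580.00 − YTD $271,150.00 = $5,430.00 subject; 2.98% × $5,430.00 = $161.81
Pension Levy: 6.3% × $18,180.00 = $1,145.34
Total: $2,280.54 + $161.81 + $1,145.34 = $3,587.69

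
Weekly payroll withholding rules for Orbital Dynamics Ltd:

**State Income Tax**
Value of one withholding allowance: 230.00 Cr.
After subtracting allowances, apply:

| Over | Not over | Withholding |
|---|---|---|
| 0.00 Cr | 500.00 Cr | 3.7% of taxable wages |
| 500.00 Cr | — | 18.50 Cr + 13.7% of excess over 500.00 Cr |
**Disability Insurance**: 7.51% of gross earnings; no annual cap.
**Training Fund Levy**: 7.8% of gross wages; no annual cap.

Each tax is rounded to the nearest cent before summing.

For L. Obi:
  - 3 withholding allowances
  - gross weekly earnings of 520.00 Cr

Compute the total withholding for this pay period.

State Income Tax: taxable = 520.00 Cr − 3×230.00 Cr = -170.00 Cr
  Taxable ≤ 0 → 0.00 Cr
Disability Insurance: 7.51% × 520.00 Cr = 39.05 Cr
Training Fund Levy: 7.8% × 520.00 Cr = 40.56 Cr
Total: 0.00 Cr + 39.05 Cr + 40.56 Cr = 79.61 Cr

79.61 Cr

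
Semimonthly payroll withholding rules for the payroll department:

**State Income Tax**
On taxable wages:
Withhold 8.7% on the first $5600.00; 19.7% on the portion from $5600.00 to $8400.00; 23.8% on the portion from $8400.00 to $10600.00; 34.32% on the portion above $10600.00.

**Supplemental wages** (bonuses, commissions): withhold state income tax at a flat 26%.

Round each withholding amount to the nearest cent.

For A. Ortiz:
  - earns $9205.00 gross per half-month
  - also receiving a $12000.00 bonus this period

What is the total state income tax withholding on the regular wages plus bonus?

State Income Tax: taxable = $9205.00
  $1038.80 + 23.8% × ($9205.00 − $8400.00) = $1038.80 + 23.8% × $805.00 = $1230.39
Supplemental (26% flat on bonus): 26% × $12000.00 = $3120.00
Total state income tax: $1230.39 + $3120.00 = $4350.39

$4350.39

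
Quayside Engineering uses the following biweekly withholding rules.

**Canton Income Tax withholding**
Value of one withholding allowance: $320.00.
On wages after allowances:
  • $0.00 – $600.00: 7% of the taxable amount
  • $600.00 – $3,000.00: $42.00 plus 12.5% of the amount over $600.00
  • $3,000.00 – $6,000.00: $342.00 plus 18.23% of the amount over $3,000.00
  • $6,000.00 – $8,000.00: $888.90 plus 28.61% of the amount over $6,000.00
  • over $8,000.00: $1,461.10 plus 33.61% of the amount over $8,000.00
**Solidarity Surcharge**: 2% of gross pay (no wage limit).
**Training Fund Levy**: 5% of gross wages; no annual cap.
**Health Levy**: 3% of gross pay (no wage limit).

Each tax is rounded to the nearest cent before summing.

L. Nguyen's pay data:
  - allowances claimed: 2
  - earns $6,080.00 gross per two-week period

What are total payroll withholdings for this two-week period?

Canton Income Tax: taxable = $6,080.00 − 2×$320.00 = $5,440.00
  $342.00 + 18.23% × ($5,440.00 − $3,000.00) = $342.00 + 18.23% × $2,440.00 = $786.81
Solidarity Surcharge: 2% × $6,080.00 = $121.60
Training Fund Levy: 5% × $6,080.00 = $304.00
Health Levy: 3% × $6,080.00 = $182.40
Total: $786.81 + $121.60 + $304.00 + $182.40 = $1,394.81

$1,394.81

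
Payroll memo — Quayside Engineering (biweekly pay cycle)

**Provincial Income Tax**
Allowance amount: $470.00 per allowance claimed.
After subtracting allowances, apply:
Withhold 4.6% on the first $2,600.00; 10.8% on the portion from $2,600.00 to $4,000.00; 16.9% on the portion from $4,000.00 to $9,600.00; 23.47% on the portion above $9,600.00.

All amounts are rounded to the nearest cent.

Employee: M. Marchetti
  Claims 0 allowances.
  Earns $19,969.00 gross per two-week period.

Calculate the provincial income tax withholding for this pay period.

$3,650.80

Provincial Income Tax: taxable = $19,969.00
  $1,217.20 + 23.47% × ($19,969.00 − $9,600.00) = $1,217.20 + 23.47% × $10,369.00 = $3,650.80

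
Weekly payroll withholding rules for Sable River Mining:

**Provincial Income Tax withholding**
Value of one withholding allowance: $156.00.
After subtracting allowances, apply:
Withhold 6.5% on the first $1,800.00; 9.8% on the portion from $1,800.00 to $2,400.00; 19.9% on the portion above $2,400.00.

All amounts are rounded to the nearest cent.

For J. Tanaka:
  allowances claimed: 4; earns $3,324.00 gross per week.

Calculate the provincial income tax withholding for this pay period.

Provincial Income Tax: taxable = $3,324.00 − 4×$156.00 = $2,700.00
  $175.80 + 19.9% × ($2,700.00 − $2,400.00) = $175.80 + 19.9% × $300.00 = $235.50

$235.50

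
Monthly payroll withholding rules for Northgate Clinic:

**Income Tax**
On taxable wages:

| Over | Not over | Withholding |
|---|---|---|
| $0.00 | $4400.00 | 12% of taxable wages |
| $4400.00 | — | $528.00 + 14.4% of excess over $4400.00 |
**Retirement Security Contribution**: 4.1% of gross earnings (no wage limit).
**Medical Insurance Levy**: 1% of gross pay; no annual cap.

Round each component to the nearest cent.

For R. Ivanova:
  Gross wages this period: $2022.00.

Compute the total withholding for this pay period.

$345.76

Income Tax: taxable = $2022.00
  12% × $2022.00 = $242.64
Retirement Security Contribution: 4.1% × $2022.00 = $82.90
Medical Insurance Levy: 1% × $2022.00 = $20.22
Total: $242.64 + $82.90 + $20.22 = $345.76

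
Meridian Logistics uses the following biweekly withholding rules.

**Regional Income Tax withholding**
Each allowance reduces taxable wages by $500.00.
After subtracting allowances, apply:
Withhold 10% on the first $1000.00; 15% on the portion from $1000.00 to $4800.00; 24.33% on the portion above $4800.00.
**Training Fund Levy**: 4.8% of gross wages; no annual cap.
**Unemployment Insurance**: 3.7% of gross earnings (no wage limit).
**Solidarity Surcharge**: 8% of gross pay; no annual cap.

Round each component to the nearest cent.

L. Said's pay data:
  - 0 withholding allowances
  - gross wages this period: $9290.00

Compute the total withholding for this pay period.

Regional Income Tax: taxable = $9290.00
  $670.00 + 24.33% × ($9290.00 − $4800.00) = $670.00 + 24.33% × $4490.00 = $1762.42
Training Fund Levy: 4.8% × $9290.00 = $445.92
Unemployment Insurance: 3.7% × $9290.00 = $343.73
Solidarity Surcharge: 8% × $9290.00 = $743.20
Total: $1762.42 + $445.92 + $343.73 + $743.20 = $3295.27

$3295.27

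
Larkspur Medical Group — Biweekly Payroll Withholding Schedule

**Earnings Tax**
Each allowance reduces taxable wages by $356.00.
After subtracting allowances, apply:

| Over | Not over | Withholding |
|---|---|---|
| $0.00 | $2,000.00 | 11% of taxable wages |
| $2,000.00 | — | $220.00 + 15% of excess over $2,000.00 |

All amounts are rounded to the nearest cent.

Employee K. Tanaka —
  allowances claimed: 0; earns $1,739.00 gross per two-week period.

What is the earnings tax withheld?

$191.29

Earnings Tax: taxable = $1,739.00
  11% × $1,739.00 = $191.29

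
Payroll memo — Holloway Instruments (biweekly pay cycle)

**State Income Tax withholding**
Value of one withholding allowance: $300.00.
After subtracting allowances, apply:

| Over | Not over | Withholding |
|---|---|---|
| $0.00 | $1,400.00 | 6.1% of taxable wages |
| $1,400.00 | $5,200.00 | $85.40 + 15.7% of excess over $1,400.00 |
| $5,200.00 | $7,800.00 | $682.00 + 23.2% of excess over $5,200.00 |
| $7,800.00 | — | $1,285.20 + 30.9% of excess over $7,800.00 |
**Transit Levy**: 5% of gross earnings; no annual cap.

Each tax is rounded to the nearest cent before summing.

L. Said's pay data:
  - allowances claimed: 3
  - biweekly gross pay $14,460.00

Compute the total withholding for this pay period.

$3,788.04

State Income Tax: taxable = $14,460.00 − 3×$300.00 = $13,560.00
  $1,285.20 + 30.9% × ($13,560.00 − $7,800.00) = $1,285.20 + 30.9% × $5,760.00 = $3,065.04
Transit Levy: 5% × $14,460.00 = $723.00
Total: $3,065.04 + $723.00 = $3,788.04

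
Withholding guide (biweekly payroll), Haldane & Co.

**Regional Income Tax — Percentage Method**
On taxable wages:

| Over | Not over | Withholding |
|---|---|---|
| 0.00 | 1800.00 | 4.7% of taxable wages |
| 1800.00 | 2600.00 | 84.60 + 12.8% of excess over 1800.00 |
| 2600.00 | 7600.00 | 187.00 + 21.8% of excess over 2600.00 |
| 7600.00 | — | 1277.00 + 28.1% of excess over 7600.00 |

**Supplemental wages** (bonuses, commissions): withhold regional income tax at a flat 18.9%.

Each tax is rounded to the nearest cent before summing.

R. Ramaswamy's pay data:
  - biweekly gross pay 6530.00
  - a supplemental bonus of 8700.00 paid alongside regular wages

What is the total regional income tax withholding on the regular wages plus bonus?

2688.04

Regional Income Tax: taxable = 6530.00
  187.00 + 21.8% × (6530.00 − 2600.00) = 187.00 + 21.8% × 3930.00 = 1043.74
Supplemental (18.9% flat on bonus): 18.9% × 8700.00 = 1644.30
Total regional income tax: 1043.74 + 1644.30 = 2688.04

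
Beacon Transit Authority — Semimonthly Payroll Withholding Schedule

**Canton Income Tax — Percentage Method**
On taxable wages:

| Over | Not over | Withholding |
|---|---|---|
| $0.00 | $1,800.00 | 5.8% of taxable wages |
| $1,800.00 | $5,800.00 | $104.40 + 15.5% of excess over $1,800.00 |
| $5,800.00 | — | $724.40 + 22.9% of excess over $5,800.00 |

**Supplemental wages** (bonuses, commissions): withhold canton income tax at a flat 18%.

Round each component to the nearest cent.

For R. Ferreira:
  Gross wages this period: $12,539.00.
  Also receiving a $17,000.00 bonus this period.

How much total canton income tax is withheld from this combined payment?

Canton Income Tax: taxable = $12,539.00
  $724.40 + 22.9% × ($12,539.00 − $5,800.00) = $724.40 + 22.9% × $6,739.00 = $2,267.63
Supplemental (18% flat on bonus): 18% × $17,000.00 = $3,060.00
Total canton income tax: $2,267.63 + $3,060.00 = $5,327.63

$5,327.63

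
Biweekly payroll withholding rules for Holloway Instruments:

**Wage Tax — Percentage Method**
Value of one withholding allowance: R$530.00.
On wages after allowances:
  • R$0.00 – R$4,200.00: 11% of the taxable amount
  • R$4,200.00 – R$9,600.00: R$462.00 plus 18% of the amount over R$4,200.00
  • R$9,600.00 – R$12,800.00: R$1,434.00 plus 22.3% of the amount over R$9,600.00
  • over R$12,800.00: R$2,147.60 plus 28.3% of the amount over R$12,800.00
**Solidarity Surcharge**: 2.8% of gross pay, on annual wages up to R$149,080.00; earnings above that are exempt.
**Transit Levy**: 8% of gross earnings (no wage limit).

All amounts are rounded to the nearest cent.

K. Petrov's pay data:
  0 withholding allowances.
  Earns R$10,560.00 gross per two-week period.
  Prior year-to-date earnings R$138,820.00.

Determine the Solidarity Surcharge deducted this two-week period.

Solidarity Surcharge: cap R$149,080.00 − YTD R$138,820.00 = R$10,260.00 subject; 2.8% × R$10,260.00 = R$287.28

R$287.28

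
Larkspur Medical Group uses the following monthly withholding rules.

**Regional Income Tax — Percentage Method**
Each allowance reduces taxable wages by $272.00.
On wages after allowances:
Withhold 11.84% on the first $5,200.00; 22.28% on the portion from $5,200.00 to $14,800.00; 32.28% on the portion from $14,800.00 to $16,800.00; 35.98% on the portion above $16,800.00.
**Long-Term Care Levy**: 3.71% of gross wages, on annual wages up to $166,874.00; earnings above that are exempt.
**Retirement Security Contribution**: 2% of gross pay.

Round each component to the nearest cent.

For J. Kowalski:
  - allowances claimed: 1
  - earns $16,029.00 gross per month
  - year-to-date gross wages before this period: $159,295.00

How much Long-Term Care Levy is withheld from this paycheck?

$281.18

Long-Term Care Levy: cap $166,874.00 − YTD $159,295.00 = $7,579.00 subject; 3.71% × $7,579.00 = $281.18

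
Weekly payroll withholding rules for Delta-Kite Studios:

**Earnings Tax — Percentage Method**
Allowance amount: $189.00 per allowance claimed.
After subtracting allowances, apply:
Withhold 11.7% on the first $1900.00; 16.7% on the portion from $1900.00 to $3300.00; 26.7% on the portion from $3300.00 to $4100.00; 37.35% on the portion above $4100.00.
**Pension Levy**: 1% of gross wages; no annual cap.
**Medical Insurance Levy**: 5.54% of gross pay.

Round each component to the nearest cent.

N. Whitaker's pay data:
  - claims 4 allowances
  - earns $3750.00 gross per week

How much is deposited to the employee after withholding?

$3099.75

Earnings Tax: taxable = $3750.00 − 4×$189.00 = $2994.00
  $222.30 + 16.7% × ($2994.00 − $1900.00) = $222.30 + 16.7% × $1094.00 = $405.00
Pension Levy: 1% × $3750.00 = $37.50
Medical Insurance Levy: 5.54% × $3750.00 = $207.75
Total withheld: $405.00 + $37.50 + $207.75 = $650.25
Net pay: $3750.00 − $650.25 = $3099.75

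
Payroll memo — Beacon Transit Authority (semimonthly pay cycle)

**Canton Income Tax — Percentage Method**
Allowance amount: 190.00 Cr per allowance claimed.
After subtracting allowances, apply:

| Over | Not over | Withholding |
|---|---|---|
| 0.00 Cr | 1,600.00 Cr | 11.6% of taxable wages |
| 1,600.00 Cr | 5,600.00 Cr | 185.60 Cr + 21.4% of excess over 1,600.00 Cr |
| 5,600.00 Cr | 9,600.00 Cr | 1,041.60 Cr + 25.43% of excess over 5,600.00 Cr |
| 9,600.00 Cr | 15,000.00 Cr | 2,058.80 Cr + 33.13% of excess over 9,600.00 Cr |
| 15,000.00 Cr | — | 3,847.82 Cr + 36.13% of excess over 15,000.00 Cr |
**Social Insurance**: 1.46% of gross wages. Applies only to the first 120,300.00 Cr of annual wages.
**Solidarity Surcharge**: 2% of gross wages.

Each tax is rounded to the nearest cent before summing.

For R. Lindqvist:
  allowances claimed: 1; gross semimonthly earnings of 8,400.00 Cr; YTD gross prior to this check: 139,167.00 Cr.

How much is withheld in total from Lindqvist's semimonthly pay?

Canton Income Tax: taxable = 8,400.00 Cr − 1×190.00 Cr = 8,210.00 Cr
  1,041.60 Cr + 25.43% × (8,210.00 Cr − 5,600.00 Cr) = 1,041.60 Cr + 25.43% × 2,610.00 Cr = 1,705.32 Cr
Social Insurance: YTD 139,167.00 Cr ≥ cap 120,300.00 Cr → 0.00 Cr
Solidarity Surcharge: 2% × 8,400.00 Cr = 168.00 Cr
Total: 1,705.32 Cr + 0.00 Cr + 168.00 Cr = 1,873.32 Cr

1,873.32 Cr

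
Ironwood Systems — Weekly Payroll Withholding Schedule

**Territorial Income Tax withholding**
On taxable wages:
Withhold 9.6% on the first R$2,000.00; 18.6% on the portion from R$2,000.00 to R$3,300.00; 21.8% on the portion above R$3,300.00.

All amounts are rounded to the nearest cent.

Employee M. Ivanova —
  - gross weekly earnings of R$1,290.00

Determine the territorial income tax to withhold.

R$123.84

Territorial Income Tax: taxable = R$1,290.00
  9.6% × R$1,290.00 = R$123.84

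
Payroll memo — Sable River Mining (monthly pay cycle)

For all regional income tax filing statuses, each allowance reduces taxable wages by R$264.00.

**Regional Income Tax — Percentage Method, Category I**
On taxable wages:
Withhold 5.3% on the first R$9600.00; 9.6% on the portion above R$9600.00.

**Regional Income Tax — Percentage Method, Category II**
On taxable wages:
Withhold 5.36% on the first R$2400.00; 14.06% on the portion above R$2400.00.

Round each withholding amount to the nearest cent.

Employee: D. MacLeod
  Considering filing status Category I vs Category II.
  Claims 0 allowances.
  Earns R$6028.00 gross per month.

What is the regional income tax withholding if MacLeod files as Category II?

Regional Income Tax (Category II): taxable = R$6028.00
  R$128.64 + 14.06% × (R$6028.00 − R$2400.00) = R$128.64 + 14.06% × R$3628.00 = R$638.74

R$638.74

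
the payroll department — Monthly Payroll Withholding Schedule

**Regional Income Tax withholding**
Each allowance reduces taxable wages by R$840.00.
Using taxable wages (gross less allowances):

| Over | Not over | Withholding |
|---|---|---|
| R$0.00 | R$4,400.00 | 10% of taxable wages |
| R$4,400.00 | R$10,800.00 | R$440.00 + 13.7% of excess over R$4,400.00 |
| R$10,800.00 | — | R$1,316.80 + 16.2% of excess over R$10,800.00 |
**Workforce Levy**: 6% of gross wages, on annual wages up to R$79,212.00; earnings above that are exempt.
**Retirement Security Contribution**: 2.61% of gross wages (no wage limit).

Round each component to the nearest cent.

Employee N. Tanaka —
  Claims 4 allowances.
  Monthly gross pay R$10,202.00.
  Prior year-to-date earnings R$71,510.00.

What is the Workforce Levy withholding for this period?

R$462.12

Workforce Levy: cap R$79,212.00 − YTD R$71,510.00 = R$7,702.00 subject; 6% × R$7,702.00 = R$462.12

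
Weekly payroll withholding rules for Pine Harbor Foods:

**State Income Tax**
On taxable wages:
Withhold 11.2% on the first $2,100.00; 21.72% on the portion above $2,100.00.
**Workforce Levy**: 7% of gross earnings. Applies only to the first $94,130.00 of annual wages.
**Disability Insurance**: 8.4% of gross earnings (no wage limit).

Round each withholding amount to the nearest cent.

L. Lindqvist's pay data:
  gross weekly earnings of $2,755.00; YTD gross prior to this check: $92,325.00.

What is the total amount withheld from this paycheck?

State Income Tax: taxable = $2,755.00
  $235.20 + 21.72% × ($2,755.00 − $2,100.00) = $235.20 + 21.72% × $655.00 = $377.47
Workforce Levy: cap $94,130.00 − YTD $92,325.00 = $1,805.00 subject; 7% × $1,805.00 = $126.35
Disability Insurance: 8.4% × $2,755.00 = $231.42
Total: $377.47 + $126.35 + $231.42 = $735.24

$735.24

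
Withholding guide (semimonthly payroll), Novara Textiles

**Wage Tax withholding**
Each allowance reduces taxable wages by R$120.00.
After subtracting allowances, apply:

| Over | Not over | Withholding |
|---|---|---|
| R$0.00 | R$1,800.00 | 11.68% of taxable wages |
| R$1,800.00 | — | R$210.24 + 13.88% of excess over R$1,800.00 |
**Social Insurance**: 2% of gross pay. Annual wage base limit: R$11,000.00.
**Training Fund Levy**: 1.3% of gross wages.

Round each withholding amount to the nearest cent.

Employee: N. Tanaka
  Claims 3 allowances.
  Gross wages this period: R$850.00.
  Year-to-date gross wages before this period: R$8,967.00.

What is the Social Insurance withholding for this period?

R$17.00

Social Insurance: 2% × R$850.00 = R$17.00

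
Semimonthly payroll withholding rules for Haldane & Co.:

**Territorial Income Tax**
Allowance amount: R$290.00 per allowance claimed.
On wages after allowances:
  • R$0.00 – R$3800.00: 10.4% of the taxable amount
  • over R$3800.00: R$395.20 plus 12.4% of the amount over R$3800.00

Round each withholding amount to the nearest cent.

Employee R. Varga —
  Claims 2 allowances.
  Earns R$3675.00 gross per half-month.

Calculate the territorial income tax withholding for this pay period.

Territorial Income Tax: taxable = R$3675.00 − 2×R$290.00 = R$3095.00
  10.4% × R$3095.00 = R$321.88

R$321.88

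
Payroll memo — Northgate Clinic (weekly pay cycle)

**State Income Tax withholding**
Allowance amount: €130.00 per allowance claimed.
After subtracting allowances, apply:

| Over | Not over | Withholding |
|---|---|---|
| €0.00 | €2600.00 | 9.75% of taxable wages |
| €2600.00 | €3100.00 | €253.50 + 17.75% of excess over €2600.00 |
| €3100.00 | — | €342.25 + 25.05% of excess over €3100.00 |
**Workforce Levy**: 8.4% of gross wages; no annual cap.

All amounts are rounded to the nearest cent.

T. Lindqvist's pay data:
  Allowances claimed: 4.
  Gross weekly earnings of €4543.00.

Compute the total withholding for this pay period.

€955.07

State Income Tax: taxable = €4543.00 − 4×€130.00 = €4023.00
  €342.25 + 25.05% × (€4023.00 − €3100.00) = €342.25 + 25.05% × €923.00 = €573.46
Workforce Levy: 8.4% × €4543.00 = €381.61
Total: €573.46 + €381.61 = €955.07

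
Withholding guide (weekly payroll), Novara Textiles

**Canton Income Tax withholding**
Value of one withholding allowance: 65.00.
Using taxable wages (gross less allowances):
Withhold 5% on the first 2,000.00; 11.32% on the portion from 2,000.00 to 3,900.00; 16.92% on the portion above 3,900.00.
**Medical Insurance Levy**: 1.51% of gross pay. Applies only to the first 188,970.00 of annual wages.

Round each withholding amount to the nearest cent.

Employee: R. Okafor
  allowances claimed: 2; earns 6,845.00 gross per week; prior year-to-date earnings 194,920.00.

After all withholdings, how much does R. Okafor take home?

Canton Income Tax: taxable = 6,845.00 − 2×65.00 = 6,715.00
  315.08 + 16.92% × (6,715.00 − 3,900.00) = 315.08 + 16.92% × 2,815.00 = 791.38
Medical Insurance Levy: YTD 194,920.00 ≥ cap 188,970.00 → 0.00
Total withheld: 791.38 + 0.00 = 791.38
Net pay: 6,845.00 − 791.38 = 6,053.62

6,053.62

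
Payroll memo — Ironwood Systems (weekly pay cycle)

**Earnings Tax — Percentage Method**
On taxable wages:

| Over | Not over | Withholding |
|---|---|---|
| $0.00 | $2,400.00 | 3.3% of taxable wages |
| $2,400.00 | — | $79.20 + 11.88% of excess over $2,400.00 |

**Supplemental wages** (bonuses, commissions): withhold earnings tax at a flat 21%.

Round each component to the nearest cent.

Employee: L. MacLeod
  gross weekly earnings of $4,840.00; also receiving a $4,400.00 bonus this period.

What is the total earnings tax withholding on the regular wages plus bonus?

Earnings Tax: taxable = $4,840.00
  $79.20 + 11.88% × ($4,840.00 − $2,400.00) = $79.20 + 11.88% × $2,440.00 = $369.07
Supplemental (21% flat on bonus): 21% × $4,400.00 = $924.00
Total earnings tax: $369.07 + $924.00 = $1,293.07

$1,293.07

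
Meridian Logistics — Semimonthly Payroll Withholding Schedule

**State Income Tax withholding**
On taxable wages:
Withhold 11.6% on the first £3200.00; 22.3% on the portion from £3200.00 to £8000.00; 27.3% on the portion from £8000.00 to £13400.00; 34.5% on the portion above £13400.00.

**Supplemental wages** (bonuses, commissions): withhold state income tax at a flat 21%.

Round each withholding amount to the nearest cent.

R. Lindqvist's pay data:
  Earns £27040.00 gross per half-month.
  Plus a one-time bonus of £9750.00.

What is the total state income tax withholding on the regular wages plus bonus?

State Income Tax: taxable = £27040.00
  £2915.80 + 34.5% × (£27040.00 − £13400.00) = £2915.80 + 34.5% × £13640.00 = £7621.60
Supplemental (21% flat on bonus): 21% × £9750.00 = £2047.50
Total state income tax: £7621.60 + £2047.50 = £9669.10

£9669.10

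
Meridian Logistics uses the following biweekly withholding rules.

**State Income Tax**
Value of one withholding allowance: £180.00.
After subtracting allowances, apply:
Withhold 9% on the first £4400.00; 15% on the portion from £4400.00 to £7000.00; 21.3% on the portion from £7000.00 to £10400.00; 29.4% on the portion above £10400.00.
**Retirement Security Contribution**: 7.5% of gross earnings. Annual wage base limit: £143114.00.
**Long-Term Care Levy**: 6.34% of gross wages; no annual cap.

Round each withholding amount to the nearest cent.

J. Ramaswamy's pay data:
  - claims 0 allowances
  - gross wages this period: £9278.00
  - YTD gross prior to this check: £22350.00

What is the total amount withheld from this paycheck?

£2555.29

State Income Tax: taxable = £9278.00
  £786.00 + 21.3% × (£9278.00 − £7000.00) = £786.00 + 21.3% × £2278.00 = £1271.21
Retirement Security Contribution: 7.5% × £9278.00 = £695.85
Long-Term Care Levy: 6.34% × £9278.00 = £588.23
Total: £1271.21 + £695.85 + £588.23 = £2555.29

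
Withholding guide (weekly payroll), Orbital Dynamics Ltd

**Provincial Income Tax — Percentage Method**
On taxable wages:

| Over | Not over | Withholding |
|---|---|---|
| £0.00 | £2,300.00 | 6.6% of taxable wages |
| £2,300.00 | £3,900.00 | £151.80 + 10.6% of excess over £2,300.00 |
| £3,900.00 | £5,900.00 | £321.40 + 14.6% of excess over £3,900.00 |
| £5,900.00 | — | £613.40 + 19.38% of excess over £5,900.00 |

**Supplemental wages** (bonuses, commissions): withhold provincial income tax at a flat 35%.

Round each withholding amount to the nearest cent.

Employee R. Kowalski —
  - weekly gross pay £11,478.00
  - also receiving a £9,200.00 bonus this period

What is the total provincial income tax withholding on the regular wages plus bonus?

Provincial Income Tax: taxable = £11,478.00
  £613.40 + 19.38% × (£11,478.00 − £5,900.00) = £613.40 + 19.38% × £5,578.00 = £1,694.42
Supplemental (35% flat on bonus): 35% × £9,200.00 = £3,220.00
Total provincial income tax: £1,694.42 + £3,220.00 = £4,914.42

£4,914.42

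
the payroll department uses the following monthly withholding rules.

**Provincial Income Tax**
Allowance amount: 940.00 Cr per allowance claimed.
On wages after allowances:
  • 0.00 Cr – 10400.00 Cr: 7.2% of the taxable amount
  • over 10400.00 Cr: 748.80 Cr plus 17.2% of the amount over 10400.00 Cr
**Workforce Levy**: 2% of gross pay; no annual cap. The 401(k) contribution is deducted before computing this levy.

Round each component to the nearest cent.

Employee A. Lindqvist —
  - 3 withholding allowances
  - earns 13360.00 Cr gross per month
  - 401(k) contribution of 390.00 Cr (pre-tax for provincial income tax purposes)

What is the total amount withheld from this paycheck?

Provincial Income Tax: taxable = 13360.00 Cr − 390.00 Cr − 3×940.00 Cr = 10150.00 Cr
  7.2% × 10150.00 Cr = 730.80 Cr
Workforce Levy: 2% × 12970.00 Cr = 259.40 Cr
Total: 730.80 Cr + 259.40 Cr = 990.20 Cr

990.20 Cr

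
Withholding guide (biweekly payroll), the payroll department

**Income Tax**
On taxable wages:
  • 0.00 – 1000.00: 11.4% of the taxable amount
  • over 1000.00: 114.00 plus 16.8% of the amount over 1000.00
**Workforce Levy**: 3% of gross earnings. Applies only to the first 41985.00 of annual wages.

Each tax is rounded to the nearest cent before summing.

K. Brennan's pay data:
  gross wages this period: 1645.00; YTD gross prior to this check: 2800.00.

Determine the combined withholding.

Income Tax: taxable = 1645.00
  114.00 + 16.8% × (1645.00 − 1000.00) = 114.00 + 16.8% × 645.00 = 222.36
Workforce Levy: 3% × 1645.00 = 49.35
Total: 222.36 + 49.35 = 271.71

271.71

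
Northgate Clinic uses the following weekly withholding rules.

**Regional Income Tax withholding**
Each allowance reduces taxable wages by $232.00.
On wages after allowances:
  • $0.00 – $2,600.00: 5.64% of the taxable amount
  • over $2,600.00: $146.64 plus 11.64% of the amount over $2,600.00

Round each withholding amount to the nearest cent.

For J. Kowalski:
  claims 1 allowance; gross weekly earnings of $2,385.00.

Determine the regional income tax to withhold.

Regional Income Tax: taxable = $2,385.00 − 1×$232.00 = $2,153.00
  5.64% × $2,153.00 = $121.43

$121.43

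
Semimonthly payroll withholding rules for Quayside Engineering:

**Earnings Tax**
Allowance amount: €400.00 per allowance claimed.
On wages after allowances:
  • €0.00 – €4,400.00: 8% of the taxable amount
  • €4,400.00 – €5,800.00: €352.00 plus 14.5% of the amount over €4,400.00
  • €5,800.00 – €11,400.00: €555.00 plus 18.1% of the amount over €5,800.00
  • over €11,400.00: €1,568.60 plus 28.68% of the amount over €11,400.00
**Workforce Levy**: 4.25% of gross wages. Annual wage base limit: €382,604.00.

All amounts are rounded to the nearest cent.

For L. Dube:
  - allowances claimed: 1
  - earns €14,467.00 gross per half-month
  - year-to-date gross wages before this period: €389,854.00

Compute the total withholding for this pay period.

€2,333.50

Earnings Tax: taxable = €14,467.00 − 1×€400.00 = €14,067.00
  €1,568.60 + 28.68% × (€14,067.00 − €11,400.00) = €1,568.60 + 28.68% × €2,667.00 = €2,333.50
Workforce Levy: YTD €389,854.00 ≥ cap €382,604.00 → €0.00
Total: €2,333.50 + €0.00 = €2,333.50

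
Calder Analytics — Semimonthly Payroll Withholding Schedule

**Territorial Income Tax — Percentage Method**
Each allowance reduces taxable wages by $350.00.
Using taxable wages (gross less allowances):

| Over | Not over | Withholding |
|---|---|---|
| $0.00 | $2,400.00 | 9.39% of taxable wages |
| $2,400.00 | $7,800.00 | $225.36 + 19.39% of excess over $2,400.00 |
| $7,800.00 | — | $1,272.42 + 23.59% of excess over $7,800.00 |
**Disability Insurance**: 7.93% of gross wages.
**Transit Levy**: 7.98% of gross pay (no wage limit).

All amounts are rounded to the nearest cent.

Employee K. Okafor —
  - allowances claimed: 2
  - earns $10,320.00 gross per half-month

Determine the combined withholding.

$3,343.68

Territorial Income Tax: taxable = $10,320.00 − 2×$350.00 = $9,620.00
  $1,272.42 + 23.59% × ($9,620.00 − $7,800.00) = $1,272.42 + 23.59% × $1,820.00 = $1,701.76
Disability Insurance: 7.93% × $10,320.00 = $818.38
Transit Levy: 7.98% × $10,320.00 = $823.54
Total: $1,701.76 + $818.38 + $823.54 = $3,343.68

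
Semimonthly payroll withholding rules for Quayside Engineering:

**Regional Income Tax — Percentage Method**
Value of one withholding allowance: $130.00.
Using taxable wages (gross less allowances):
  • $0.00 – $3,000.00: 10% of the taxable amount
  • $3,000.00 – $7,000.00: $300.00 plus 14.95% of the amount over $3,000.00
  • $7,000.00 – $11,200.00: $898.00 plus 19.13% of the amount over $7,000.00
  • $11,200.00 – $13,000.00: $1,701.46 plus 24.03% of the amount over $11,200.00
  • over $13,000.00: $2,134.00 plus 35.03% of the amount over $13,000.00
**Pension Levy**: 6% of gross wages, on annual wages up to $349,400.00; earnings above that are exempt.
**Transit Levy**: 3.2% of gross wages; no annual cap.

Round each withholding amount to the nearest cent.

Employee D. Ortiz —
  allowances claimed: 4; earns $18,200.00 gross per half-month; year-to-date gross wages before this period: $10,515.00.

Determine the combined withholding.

$5,447.80

Regional Income Tax: taxable = $18,200.00 − 4×$130.00 = $17,680.00
  $2,134.00 + 35.03% × ($17,680.00 − $13,000.00) = $2,134.00 + 35.03% × $4,680.00 = $3,773.40
Pension Levy: 6% × $18,200.00 = $1,092.00
Transit Levy: 3.2% × $18,200.00 = $582.40
Total: $3,773.40 + $1,092.00 + $582.40 = $5,447.80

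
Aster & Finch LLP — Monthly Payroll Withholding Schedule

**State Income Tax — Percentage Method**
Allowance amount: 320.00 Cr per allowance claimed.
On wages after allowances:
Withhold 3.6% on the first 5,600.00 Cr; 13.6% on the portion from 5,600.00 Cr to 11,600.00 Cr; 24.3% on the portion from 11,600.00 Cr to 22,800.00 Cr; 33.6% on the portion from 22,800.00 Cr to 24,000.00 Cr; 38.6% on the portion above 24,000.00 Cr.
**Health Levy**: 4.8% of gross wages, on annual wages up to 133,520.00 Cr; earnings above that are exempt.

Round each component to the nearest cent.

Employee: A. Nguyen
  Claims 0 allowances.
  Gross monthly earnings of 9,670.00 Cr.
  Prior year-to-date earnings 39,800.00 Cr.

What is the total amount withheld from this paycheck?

1,219.28 Cr

State Income Tax: taxable = 9,670.00 Cr
  201.60 Cr + 13.6% × (9,670.00 Cr − 5,600.00 Cr) = 201.60 Cr + 13.6% × 4,070.00 Cr = 755.12 Cr
Health Levy: 4.8% × 9,670.00 Cr = 464.16 Cr
Total: 755.12 Cr + 464.16 Cr = 1,219.28 Cr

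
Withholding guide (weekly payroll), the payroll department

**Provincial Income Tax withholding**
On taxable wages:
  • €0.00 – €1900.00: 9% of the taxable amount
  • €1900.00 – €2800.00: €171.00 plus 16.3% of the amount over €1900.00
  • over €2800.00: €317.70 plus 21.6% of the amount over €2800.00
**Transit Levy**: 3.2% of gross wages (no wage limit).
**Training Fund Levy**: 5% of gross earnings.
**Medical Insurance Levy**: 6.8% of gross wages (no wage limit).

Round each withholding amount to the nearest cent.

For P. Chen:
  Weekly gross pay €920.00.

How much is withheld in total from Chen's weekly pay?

€220.80

Provincial Income Tax: taxable = €920.00
  9% × €920.00 = €82.80
Transit Levy: 3.2% × €920.00 = €29.44
Training Fund Levy: 5% × €920.00 = €46.00
Medical Insurance Levy: 6.8% × €920.00 = €62.56
Total: €82.80 + €29.44 + €46.00 + €62.56 = €220.80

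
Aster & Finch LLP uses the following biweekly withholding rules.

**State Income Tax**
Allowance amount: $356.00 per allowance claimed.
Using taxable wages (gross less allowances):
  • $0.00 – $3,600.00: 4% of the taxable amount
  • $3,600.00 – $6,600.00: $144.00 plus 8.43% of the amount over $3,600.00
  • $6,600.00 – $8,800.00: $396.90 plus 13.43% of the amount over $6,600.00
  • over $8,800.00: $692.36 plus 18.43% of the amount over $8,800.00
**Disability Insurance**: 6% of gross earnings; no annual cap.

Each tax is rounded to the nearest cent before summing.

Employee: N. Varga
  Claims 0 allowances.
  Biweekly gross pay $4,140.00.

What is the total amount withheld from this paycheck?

State Income Tax: taxable = $4,140.00
  $144.00 + 8.43% × ($4,140.00 − $3,600.00) = $144.00 + 8.43% × $540.00 = $189.52
Disability Insurance: 6% × $4,140.00 = $248.40
Total: $189.52 + $248.40 = $437.92

$437.92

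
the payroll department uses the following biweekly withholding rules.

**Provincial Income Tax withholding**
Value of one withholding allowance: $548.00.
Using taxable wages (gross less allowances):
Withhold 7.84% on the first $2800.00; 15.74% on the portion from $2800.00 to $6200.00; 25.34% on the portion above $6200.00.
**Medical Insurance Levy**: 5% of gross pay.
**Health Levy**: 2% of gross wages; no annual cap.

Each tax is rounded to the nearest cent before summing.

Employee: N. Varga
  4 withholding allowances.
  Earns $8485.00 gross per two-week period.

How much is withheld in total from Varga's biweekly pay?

Provincial Income Tax: taxable = $8485.00 − 4×$548.00 = $6293.00
  $754.68 + 25.34% × ($6293.00 − $6200.00) = $754.68 + 25.34% × $93.00 = $778.25
Medical Insurance Levy: 5% × $8485.00 = $424.25
Health Levy: 2% × $8485.00 = $169.70
Total: $778.25 + $424.25 + $169.70 = $1372.20

$1372.20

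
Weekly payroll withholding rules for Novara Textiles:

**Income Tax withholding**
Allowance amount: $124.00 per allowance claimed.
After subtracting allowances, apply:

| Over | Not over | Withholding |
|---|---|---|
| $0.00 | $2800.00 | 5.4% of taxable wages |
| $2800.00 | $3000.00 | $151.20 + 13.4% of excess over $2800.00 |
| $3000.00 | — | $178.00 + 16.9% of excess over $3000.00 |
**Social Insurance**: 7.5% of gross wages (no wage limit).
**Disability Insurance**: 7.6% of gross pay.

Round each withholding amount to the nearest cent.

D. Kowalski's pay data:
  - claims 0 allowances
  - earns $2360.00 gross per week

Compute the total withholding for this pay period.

$483.80

Income Tax: taxable = $2360.00
  5.4% × $2360.00 = $127.44
Social Insurance: 7.5% × $2360.00 = $177.00
Disability Insurance: 7.6% × $2360.00 = $179.36
Total: $127.44 + $177.00 + $179.36 = $483.80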